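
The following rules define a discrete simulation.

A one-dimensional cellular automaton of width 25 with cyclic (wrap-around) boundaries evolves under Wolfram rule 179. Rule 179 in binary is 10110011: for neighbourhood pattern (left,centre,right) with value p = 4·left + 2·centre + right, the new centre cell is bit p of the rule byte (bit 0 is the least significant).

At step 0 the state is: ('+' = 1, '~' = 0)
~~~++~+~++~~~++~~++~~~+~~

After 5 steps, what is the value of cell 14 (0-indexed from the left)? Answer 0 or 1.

0

0) ~~~++~+~++~~~++~~++~~~+~~
1) +++~~+~+~~+++~~++~~+++~++
2) ++~++~+~++~+~++~~++~+~+~+
3) +~+~~+~+~~+~+~~++~~+~+~+~
4) ~+~++~+~++~+~++~~++~+~+~+
5) +~+~~+~+~~+~+~~++~~+~+~+~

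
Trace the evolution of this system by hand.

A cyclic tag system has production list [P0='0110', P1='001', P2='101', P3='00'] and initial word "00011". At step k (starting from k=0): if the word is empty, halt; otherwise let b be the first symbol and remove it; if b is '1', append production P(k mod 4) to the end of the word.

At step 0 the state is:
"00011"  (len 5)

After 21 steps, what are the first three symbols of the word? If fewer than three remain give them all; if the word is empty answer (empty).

000

step 0: "00011"  (len 5)
step 1: "0011"  (len 4)
step 2: "011"  (len 3)
step 3: "11"  (len 2)
step 4: "100"  (len 3)
step 5: "000110"  (len 6)
step 6: "00110"  (len 5)
step 7: "0110"  (len 4)
step 8: "110"  (len 3)
step 9: "100110"  (len 6)
step 10: "00110001"  (len 8)
step 11: "0110001"  (len 7)
step 12: "110001"  (len 6)
step 13: "100010110"  (len 9)
step 14: "00010110001"  (len 11)
step 15: "0010110001"  (len 10)
step 16: "010110001"  (len 9)
step 17: "10110001"  (len 8)
step 18: "0110001001"  (len 10)
step 19: "110001001"  (len 9)
step 20: "1000100100"  (len 10)
step 21: "0001001000110"  (len 13)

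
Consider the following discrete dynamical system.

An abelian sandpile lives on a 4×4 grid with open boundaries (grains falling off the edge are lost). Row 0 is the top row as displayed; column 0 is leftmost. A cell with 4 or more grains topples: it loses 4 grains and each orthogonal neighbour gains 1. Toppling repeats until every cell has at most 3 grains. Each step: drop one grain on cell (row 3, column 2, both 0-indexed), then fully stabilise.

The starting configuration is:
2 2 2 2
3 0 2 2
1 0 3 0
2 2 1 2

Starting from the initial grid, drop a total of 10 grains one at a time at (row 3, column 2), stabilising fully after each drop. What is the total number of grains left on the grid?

30

k=0  2 2 2 2
3 0 2 2
1 0 3 0
2 2 1 2
k=1  2 2 2 2
3 0 2 2
1 0 3 0
2 2 2 2
k=2  2 2 2 2
3 0 2 2
1 0 3 0
2 2 3 2
k=3  2 2 2 2
3 0 3 2
1 1 0 1
2 3 1 3
k=4  2 2 2 2
3 0 3 2
1 1 0 1
2 3 2 3
k=5  2 2 2 2
3 0 3 2
1 1 0 1
2 3 3 3
k=6  2 2 2 2
3 0 3 2
1 2 1 2
3 0 2 0
k=7  2 2 2 2
3 0 3 2
1 2 1 2
3 0 3 0
k=8  2 2 2 2
3 0 3 2
1 2 2 2
3 1 0 1
k=9  2 2 2 2
3 0 3 2
1 2 2 2
3 1 1 1
k=10  2 2 2 2
3 0 3 2
1 2 2 2
3 1 2 1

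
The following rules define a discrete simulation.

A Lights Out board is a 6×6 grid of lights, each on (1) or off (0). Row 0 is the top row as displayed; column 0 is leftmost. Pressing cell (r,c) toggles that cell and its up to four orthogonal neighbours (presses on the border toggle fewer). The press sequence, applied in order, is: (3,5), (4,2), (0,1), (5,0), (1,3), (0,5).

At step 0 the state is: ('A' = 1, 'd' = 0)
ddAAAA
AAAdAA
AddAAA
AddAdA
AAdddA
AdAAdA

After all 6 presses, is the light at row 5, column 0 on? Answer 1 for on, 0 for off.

0

k=0  ddAAAA
AAAdAA
AddAAA
AddAdA
AAdddA
AdAAdA
k=1  ddAAAA
AAAdAA
AddAAd
AddAAd
AAdddd
AdAAdA
k=2  ddAAAA
AAAdAA
AddAAd
AdAAAd
AdAAdd
AddAdA
k=3  AAdAAA
AdAdAA
AddAAd
AdAAAd
AdAAdd
AddAdA
k=4  AAdAAA
AdAdAA
AddAAd
AdAAAd
ddAAdd
dAdAdA
k=5  AAddAA
AddAdA
AdddAd
AdAAAd
ddAAdd
dAdAdA
k=6  AAdddd
AddAdd
AdddAd
AdAAAd
ddAAdd
dAdAdA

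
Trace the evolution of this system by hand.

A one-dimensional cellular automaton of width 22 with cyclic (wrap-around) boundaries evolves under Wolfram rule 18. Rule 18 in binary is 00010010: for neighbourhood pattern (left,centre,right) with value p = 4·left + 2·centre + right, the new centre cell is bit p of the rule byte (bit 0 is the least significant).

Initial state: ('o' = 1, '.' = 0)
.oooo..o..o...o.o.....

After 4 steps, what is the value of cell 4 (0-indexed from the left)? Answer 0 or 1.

k=0  .oooo..o..o...o.o.....
k=1  o....oo.oo.o.o...o....
k=2  .o..o.........o.o.o..o
k=3  ..oo.o.......o.....oo.
k=4  .o....o.....o.o...o..o

0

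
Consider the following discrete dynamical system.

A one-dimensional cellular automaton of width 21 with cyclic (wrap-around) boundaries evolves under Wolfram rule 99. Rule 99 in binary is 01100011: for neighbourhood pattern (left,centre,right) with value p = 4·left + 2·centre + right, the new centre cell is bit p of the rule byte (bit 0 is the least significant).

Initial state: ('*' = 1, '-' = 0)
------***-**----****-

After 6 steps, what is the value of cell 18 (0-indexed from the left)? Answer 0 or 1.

k=0  ------***-**----****-
k=1  ******--**-*-***---*-
k=2  -----*-*-**-*--*-**-*
k=3  -****-*-*-**--*-*-**-
k=4  *---**-*-*-*-*-*-*-*-
k=5  --**-**-*-*-*-*-*-*-*
k=6  -*-**-**-*-*-*-*-*-*-

0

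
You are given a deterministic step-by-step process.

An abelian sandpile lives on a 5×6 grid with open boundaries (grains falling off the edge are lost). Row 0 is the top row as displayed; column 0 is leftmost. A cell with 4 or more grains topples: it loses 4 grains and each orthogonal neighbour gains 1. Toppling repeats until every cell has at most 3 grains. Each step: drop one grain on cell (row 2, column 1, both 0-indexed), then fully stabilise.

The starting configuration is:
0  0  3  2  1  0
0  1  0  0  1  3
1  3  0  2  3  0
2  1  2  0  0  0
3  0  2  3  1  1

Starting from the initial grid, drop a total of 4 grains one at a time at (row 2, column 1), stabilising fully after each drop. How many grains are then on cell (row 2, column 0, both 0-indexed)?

k=0  0  0  3  2  1  0
0  1  0  0  1  3
1  3  0  2  3  0
2  1  2  0  0  0
3  0  2  3  1  1
k=1  0  0  3  2  1  0
0  2  0  0  1  3
2  0  1  2  3  0
2  2  2  0  0  0
3  0  2  3  1  1
k=2  0  0  3  2  1  0
0  2  0  0  1  3
2  1  1  2  3  0
2  2  2  0  0  0
3  0  2  3  1  1
k=3  0  0  3  2  1  0
0  2  0  0  1  3
2  2  1  2  3  0
2  2  2  0  0  0
3  0  2  3  1  1
k=4  0  0  3  2  1  0
0  2  0  0  1  3
2  3  1  2  3  0
2  2  2  0  0  0
3  0  2  3  1  1

2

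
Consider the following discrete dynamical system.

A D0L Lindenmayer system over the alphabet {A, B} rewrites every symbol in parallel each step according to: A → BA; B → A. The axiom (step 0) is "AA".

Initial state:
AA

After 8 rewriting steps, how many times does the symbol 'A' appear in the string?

k=0  AA
k=1  BABA
k=2  ABAABA
k=3  BAABABAABA
k=4  ABABAABAABABAABA
k=5  BAABAABABAABABAABAABABAABA
k=6  ABABAABABAABAABABAABAABABAABABAABAABABAABA
k=7  BAABAABABAABAABABAABABAABAABABAABABAABAABABAABAABABAABABAABAABABAABA
k=8  ABABAABABAABAABABAABABAABAABABAABAABABAABABAABAABABAABAABABAABABAABAABABAABABAABAABABAABAABABAABABAABAABABAABA

68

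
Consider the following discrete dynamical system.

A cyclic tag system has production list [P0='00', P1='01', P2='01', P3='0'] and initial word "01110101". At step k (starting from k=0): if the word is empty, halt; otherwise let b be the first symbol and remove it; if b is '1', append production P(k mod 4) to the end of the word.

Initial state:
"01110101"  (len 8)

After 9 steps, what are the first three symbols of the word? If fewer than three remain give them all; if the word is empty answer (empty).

101

0) "01110101"  (len 8)
1) "1110101"  (len 7)
2) "11010101"  (len 8)
3) "101010101"  (len 9)
4) "010101010"  (len 9)
5) "10101010"  (len 8)
6) "010101001"  (len 9)
7) "10101001"  (len 8)
8) "01010010"  (len 8)
9) "1010010"  (len 7)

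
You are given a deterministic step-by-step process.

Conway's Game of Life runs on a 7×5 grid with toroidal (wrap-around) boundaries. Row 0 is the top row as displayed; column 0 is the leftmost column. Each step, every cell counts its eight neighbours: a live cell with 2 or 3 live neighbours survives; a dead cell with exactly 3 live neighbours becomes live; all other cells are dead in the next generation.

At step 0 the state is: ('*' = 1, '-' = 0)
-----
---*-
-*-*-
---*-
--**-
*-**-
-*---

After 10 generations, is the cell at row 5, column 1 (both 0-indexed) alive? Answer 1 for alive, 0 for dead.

0) -----
---*-
-*-*-
---*-
--**-
*-**-
-*---
1) -----
--*--
---**
---**
-*---
---**
-**--
2) -**--
---*-
--*-*
*-***
*-*--
**-*-
--**-
3) -*---
-*-*-
***--
*-*--
-----
*--*-
*--**
4) -*-*-
-----
*--**
*-*--
-*--*
*--*-
****-
5) **-**
*-**-
**-**
--*--
-****
---*-
*--*-
6) -----
-----
*----
-----
-*--*
**---
**-*-
7) -----
-----
-----
*----
-*---
-----
***-*
8) **---
-----
-----
-----
-----
--*--
**---
9) **---
-----
-----
-----
-----
-*---
*-*--
10) **---
-----
-----
-----
-----
-*---
*-*--

1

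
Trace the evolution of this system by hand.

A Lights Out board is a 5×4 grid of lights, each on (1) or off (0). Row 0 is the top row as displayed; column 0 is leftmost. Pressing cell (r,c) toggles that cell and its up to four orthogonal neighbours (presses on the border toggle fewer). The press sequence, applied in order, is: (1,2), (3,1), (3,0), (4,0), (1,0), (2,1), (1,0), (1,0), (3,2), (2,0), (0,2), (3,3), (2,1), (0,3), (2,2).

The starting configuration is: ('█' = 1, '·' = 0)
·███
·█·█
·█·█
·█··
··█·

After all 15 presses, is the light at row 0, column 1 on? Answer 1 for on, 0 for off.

0

gen 0: ·███
·█·█
·█·█
·█··
··█·
gen 1: ·█·█
··█·
·███
·█··
··█·
gen 2: ·█·█
··█·
··██
█·█·
·██·
gen 3: ·█·█
··█·
█·██
·██·
███·
gen 4: ·█·█
··█·
█·██
███·
··█·
gen 5: ██·█
███·
··██
███·
··█·
gen 6: ██·█
█·█·
██·█
█·█·
··█·
gen 7: ·█·█
·██·
·█·█
█·█·
··█·
gen 8: ██·█
█·█·
██·█
█·█·
··█·
gen 9: ██·█
█·█·
████
██·█
····
gen 10: ██·█
··█·
··██
·█·█
····
gen 11: █·█·
····
··██
·█·█
····
gen 12: █·█·
····
··█·
·██·
···█
gen 13: █·█·
·█··
██··
··█·
···█
gen 14: █··█
·█·█
██··
··█·
···█
gen 15: █··█
·███
█·██
····
···█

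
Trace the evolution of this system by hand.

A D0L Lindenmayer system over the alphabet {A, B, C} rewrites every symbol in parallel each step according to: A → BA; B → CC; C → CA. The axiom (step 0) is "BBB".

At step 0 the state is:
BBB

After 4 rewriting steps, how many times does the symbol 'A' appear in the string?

t=0: BBB
t=1: CCCCCC
t=2: CACACACACACA
t=3: CABACABACABACABACABACABA
t=4: CABACCBACABACCBACABACCBACABACCBACABACCBACABACCBA

18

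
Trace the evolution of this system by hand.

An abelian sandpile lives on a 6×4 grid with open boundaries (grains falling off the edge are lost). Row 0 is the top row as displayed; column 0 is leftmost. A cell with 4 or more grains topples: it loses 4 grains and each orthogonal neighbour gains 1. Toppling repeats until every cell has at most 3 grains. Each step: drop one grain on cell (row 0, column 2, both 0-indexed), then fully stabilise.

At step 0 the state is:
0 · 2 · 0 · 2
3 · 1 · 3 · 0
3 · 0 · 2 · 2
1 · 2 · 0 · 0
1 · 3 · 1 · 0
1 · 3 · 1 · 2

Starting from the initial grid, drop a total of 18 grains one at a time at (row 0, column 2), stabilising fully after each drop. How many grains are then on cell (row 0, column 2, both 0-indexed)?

gen 0: 0 · 2 · 0 · 2
3 · 1 · 3 · 0
3 · 0 · 2 · 2
1 · 2 · 0 · 0
1 · 3 · 1 · 0
1 · 3 · 1 · 2
gen 1: 0 · 2 · 1 · 2
3 · 1 · 3 · 0
3 · 0 · 2 · 2
1 · 2 · 0 · 0
1 · 3 · 1 · 0
1 · 3 · 1 · 2
gen 2: 0 · 2 · 2 · 2
3 · 1 · 3 · 0
3 · 0 · 2 · 2
1 · 2 · 0 · 0
1 · 3 · 1 · 0
1 · 3 · 1 · 2
gen 3: 0 · 2 · 3 · 2
3 · 1 · 3 · 0
3 · 0 · 2 · 2
1 · 2 · 0 · 0
1 · 3 · 1 · 0
1 · 3 · 1 · 2
gen 4: 0 · 3 · 1 · 3
3 · 2 · 0 · 1
3 · 0 · 3 · 2
1 · 2 · 0 · 0
1 · 3 · 1 · 0
1 · 3 · 1 · 2
gen 5: 0 · 3 · 2 · 3
3 · 2 · 0 · 1
3 · 0 · 3 · 2
1 · 2 · 0 · 0
1 · 3 · 1 · 0
1 · 3 · 1 · 2
gen 6: 0 · 3 · 3 · 3
3 · 2 · 0 · 1
3 · 0 · 3 · 2
1 · 2 · 0 · 0
1 · 3 · 1 · 0
1 · 3 · 1 · 2
gen 7: 1 · 0 · 2 · 0
3 · 3 · 1 · 2
3 · 0 · 3 · 2
1 · 2 · 0 · 0
1 · 3 · 1 · 0
1 · 3 · 1 · 2
gen 8: 1 · 0 · 3 · 0
3 · 3 · 1 · 2
3 · 0 · 3 · 2
1 · 2 · 0 · 0
1 · 3 · 1 · 0
1 · 3 · 1 · 2
gen 9: 1 · 1 · 0 · 1
3 · 3 · 2 · 2
3 · 0 · 3 · 2
1 · 2 · 0 · 0
1 · 3 · 1 · 0
1 · 3 · 1 · 2
gen 10: 1 · 1 · 1 · 1
3 · 3 · 2 · 2
3 · 0 · 3 · 2
1 · 2 · 0 · 0
1 · 3 · 1 · 0
1 · 3 · 1 · 2
gen 11: 1 · 1 · 2 · 1
3 · 3 · 2 · 2
3 · 0 · 3 · 2
1 · 2 · 0 · 0
1 · 3 · 1 · 0
1 · 3 · 1 · 2
gen 12: 1 · 1 · 3 · 1
3 · 3 · 2 · 2
3 · 0 · 3 · 2
1 · 2 · 0 · 0
1 · 3 · 1 · 0
1 · 3 · 1 · 2
gen 13: 1 · 2 · 0 · 2
3 · 3 · 3 · 2
3 · 0 · 3 · 2
1 · 2 · 0 · 0
1 · 3 · 1 · 0
1 · 3 · 1 · 2
gen 14: 1 · 2 · 1 · 2
3 · 3 · 3 · 2
3 · 0 · 3 · 2
1 · 2 · 0 · 0
1 · 3 · 1 · 0
1 · 3 · 1 · 2
gen 15: 1 · 2 · 2 · 2
3 · 3 · 3 · 2
3 · 0 · 3 · 2
1 · 2 · 0 · 0
1 · 3 · 1 · 0
1 · 3 · 1 · 2
gen 16: 1 · 2 · 3 · 2
3 · 3 · 3 · 2
3 · 0 · 3 · 2
1 · 2 · 0 · 0
1 · 3 · 1 · 0
1 · 3 · 1 · 2
gen 17: 3 · 0 · 2 · 3
1 · 2 · 2 · 3
0 · 3 · 0 · 3
2 · 2 · 1 · 0
1 · 3 · 1 · 0
1 · 3 · 1 · 2
gen 18: 3 · 0 · 3 · 3
1 · 2 · 2 · 3
0 · 3 · 0 · 3
2 · 2 · 1 · 0
1 · 3 · 1 · 0
1 · 3 · 1 · 2

3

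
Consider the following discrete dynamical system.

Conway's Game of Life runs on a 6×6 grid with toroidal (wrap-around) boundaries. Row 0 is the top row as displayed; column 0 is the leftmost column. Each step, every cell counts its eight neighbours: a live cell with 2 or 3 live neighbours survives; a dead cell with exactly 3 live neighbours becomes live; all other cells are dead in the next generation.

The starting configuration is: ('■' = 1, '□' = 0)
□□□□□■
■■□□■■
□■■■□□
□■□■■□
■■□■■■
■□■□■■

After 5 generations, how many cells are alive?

step 0: □□□□□■
■■□□■■
□■■■□□
□■□■■□
■■□■■■
■□■□■■
step 1: □□□■□□
□■□■■■
□□□□□□
□□□□□□
□□□□□□
□□■□□□
step 2: □□□■□□
□□■■■□
□□□□■□
□□□□□□
□□□□□□
□□□□□□
step 3: □□■■■□
□□■□■□
□□□□■□
□□□□□□
□□□□□□
□□□□□□
step 4: □□■□■□
□□■□■■
□□□■□□
□□□□□□
□□□□□□
□□□■□□
step 5: □□■□■■
□□■□■■
□□□■■□
□□□□□□
□□□□□□
□□□■□□

9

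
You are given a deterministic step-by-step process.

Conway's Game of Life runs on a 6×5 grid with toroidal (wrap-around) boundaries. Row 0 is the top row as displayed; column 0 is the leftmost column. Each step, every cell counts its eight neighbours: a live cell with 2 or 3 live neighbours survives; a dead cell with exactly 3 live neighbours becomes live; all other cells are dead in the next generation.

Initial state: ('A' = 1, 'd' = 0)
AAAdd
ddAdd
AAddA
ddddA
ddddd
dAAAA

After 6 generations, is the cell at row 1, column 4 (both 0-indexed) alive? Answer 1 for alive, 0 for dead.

1

[0] AAAdd
ddAdd
AAddA
ddddA
ddddd
dAAAA
[1] AdddA
ddAAA
AAdAA
ddddA
AdAdA
dddAA
[2] AdAdd
ddAdd
dAddd
ddAdd
Adddd
dAddd
[3] ddAdd
ddAdd
dAAdd
dAddd
dAddd
AAddd
[4] ddAdd
ddAAd
dAAdd
AAddd
dAAdd
AAAdd
[5] ddddd
dddAd
AddAd
Adddd
ddddd
AddAd
[6] ddddA
ddddA
ddddd
ddddA
ddddA
ddddd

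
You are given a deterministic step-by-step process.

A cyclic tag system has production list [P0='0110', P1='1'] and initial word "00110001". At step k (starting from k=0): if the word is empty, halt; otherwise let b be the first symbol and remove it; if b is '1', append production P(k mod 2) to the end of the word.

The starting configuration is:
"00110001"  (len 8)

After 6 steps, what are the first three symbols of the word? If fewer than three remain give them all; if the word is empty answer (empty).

010

k=0  "00110001"  (len 8)
k=1  "0110001"  (len 7)
k=2  "110001"  (len 6)
k=3  "100010110"  (len 9)
k=4  "000101101"  (len 9)
k=5  "00101101"  (len 8)
k=6  "0101101"  (len 7)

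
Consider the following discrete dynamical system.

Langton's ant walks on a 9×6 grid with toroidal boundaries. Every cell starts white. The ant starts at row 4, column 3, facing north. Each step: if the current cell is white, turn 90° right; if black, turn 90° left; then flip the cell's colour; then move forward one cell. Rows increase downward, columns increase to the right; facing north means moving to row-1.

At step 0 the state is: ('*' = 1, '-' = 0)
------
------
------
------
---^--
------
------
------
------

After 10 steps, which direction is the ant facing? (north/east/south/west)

step 0: ------
------
------
------
---^--
------
------
------
------
step 1: ------
------
------
------
---*>-
------
------
------
------
step 2: ------
------
------
------
---**-
----v-
------
------
------
step 3: ------
------
------
------
---**-
---<*-
------
------
------
step 4: ------
------
------
------
---^*-
---**-
------
------
------
step 5: ------
------
------
------
--<-*-
---**-
------
------
------
step 6: ------
------
------
--^---
--*-*-
---**-
------
------
------
step 7: ------
------
------
--*>--
--*-*-
---**-
------
------
------
step 8: ------
------
------
--**--
--*v*-
---**-
------
------
------
step 9: ------
------
------
--**--
--<**-
---**-
------
------
------
step 10: ------
------
------
--**--
---**-
--v**-
------
------
------

south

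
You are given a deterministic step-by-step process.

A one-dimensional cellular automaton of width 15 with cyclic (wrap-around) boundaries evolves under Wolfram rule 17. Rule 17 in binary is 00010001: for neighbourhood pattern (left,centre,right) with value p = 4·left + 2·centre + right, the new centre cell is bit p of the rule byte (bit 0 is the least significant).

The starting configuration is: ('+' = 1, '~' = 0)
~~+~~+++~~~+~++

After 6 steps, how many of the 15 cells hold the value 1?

8

gen 0: ~~+~~+++~~~+~++
gen 1: +~~+~~~~++~~~~~
gen 2: ~+~~+++~~~++++~
gen 3: ~~+~~~~++~~~~~+
gen 4: +~~+++~~~++++~~
gen 5: ~+~~~~++~~~~~+~
gen 6: ~~+++~~~++++~~+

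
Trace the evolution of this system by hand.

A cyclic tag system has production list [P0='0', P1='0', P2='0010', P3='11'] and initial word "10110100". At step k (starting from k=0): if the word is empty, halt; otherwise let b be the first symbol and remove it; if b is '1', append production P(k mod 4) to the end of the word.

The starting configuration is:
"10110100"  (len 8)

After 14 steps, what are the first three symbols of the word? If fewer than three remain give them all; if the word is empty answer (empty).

101

0) "10110100"  (len 8)
1) "01101000"  (len 8)
2) "1101000"  (len 7)
3) "1010000010"  (len 10)
4) "01000001011"  (len 11)
5) "1000001011"  (len 10)
6) "0000010110"  (len 10)
7) "000010110"  (len 9)
8) "00010110"  (len 8)
9) "0010110"  (len 7)
10) "010110"  (len 6)
11) "10110"  (len 5)
12) "011011"  (len 6)
13) "11011"  (len 5)
14) "10110"  (len 5)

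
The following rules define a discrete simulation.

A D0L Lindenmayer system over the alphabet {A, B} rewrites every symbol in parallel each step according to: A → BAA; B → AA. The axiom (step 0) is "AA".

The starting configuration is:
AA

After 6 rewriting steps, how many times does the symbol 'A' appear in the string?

k=0  AA
k=1  BAABAA
k=2  AABAABAAAABAABAA
k=3  BAABAAAABAABAAAABAABAABAABAAAABAABAAAABAABAA
k=4  AABAABAAAABAABAABAABAAAABAABAAAABAABAABAABAAAABAABAAAABAABAAAABAABAAAABAABAABAABAAAABAABAAAABAABAABAABAAAABAABAAAABAABAA
k=5  BAABAAAABAABAAAABAABAABAABAAAABAABAAAABAABAAAABAABAAAABAAB…BAABAAAABAABAABAABAAAABAABAAAABAABAABAABAAAABAABAAAABAABAA  (len 328)
k=6  AABAABAAAABAABAABAABAAAABAABAAAABAABAABAABAAAABAABAAAABAAB…BAABAAAABAABAABAABAAAABAABAAAABAABAABAABAAAABAABAAAABAABAA  (len 896)

656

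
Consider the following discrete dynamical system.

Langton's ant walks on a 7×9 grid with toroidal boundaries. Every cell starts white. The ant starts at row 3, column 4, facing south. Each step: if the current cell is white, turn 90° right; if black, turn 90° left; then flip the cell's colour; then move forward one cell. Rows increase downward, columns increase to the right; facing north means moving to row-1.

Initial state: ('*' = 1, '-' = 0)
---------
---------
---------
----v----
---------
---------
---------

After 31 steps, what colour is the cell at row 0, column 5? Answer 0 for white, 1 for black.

1

[0] ---------
---------
---------
----v----
---------
---------
---------
[1] ---------
---------
---------
---<*----
---------
---------
---------
[2] ---------
---------
---^-----
---**----
---------
---------
---------
[3] ---------
---------
---*>----
---**----
---------
---------
---------
[4] ---------
---------
---**----
---*v----
---------
---------
---------
[5] ---------
---------
---**----
---*->---
---------
---------
---------
[6] ---------
---------
---**----
---*-*---
-----v---
---------
---------
[7] ---------
---------
---**----
---*-*---
----<*---
---------
---------
[8] ---------
---------
---**----
---*^*---
----**---
---------
---------
[9] ---------
---------
---**----
---**>---
----**---
---------
---------
[10] ---------
---------
---**^---
---**----
----**---
---------
---------
[11] ---------
---------
---***>--
---**----
----**---
---------
---------
[12] ---------
---------
---****--
---**-v--
----**---
---------
---------
[13] ---------
---------
---****--
---**<*--
----**---
---------
---------
[14] ---------
---------
---**^*--
---****--
----**---
---------
---------
[15] ---------
---------
---*<-*--
---****--
----**---
---------
---------
[16] ---------
---------
---*--*--
---*v**--
----**---
---------
---------
[17] ---------
---------
---*--*--
---*->*--
----**---
---------
---------
[18] ---------
---------
---*-^*--
---*--*--
----**---
---------
---------
[19] ---------
---------
---*-*>--
---*--*--
----**---
---------
---------
[20] ---------
------^--
---*-*---
---*--*--
----**---
---------
---------
[21] ---------
------*>-
---*-*---
---*--*--
----**---
---------
---------
[22] ---------
------**-
---*-*-v-
---*--*--
----**---
---------
---------
[23] ---------
------**-
---*-*<*-
---*--*--
----**---
---------
---------
[24] ---------
------^*-
---*-***-
---*--*--
----**---
---------
---------
[25] ---------
-----<-*-
---*-***-
---*--*--
----**---
---------
---------
[26] -----^---
-----*-*-
---*-***-
---*--*--
----**---
---------
---------
[27] -----*>--
-----*-*-
---*-***-
---*--*--
----**---
---------
---------
[28] -----**--
-----*v*-
---*-***-
---*--*--
----**---
---------
---------
[29] -----**--
-----<**-
---*-***-
---*--*--
----**---
---------
---------
[30] -----**--
------**-
---*-v**-
---*--*--
----**---
---------
---------
[31] -----**--
------**-
---*-->*-
---*--*--
----**---
---------
---------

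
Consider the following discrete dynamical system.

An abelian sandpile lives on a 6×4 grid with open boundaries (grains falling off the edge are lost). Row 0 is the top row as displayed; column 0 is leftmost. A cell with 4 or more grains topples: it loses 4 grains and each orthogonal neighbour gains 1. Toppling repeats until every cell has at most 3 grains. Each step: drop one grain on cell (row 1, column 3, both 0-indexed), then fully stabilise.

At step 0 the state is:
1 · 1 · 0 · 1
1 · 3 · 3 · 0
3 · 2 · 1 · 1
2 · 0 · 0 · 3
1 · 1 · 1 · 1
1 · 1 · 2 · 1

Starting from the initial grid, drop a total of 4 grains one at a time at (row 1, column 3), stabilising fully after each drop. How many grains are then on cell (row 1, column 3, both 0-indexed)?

gen 0: 1 · 1 · 0 · 1
1 · 3 · 3 · 0
3 · 2 · 1 · 1
2 · 0 · 0 · 3
1 · 1 · 1 · 1
1 · 1 · 2 · 1
gen 1: 1 · 1 · 0 · 1
1 · 3 · 3 · 1
3 · 2 · 1 · 1
2 · 0 · 0 · 3
1 · 1 · 1 · 1
1 · 1 · 2 · 1
gen 2: 1 · 1 · 0 · 1
1 · 3 · 3 · 2
3 · 2 · 1 · 1
2 · 0 · 0 · 3
1 · 1 · 1 · 1
1 · 1 · 2 · 1
gen 3: 1 · 1 · 0 · 1
1 · 3 · 3 · 3
3 · 2 · 1 · 1
2 · 0 · 0 · 3
1 · 1 · 1 · 1
1 · 1 · 2 · 1
gen 4: 1 · 2 · 1 · 2
2 · 0 · 1 · 1
3 · 3 · 2 · 2
2 · 0 · 0 · 3
1 · 1 · 1 · 1
1 · 1 · 2 · 1

1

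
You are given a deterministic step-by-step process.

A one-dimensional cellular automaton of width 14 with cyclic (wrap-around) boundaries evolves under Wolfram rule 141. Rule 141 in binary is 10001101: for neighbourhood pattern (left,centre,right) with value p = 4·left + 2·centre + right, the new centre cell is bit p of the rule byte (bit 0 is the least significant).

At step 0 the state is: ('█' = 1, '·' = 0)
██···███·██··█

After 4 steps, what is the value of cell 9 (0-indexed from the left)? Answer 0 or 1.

[0] ██···███·██··█
[1] █··█·██··█···█
[2] ···█·█···█·█·█
[3] ·█·█·█·█·█·█·█
[4] ·█·█·█·█·█·█·█

1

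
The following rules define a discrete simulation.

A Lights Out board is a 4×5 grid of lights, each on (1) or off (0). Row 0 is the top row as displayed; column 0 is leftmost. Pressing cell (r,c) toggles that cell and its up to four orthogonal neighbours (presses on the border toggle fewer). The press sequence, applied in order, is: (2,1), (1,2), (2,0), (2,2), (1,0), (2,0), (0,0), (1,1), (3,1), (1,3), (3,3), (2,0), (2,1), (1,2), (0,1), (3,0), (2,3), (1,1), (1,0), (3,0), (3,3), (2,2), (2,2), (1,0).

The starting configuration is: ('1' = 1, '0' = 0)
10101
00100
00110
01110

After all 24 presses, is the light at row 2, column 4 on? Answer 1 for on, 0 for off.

1

step 0: 10101
00100
00110
01110
step 1: 10101
01100
11010
00110
step 2: 10001
00010
11110
00110
step 3: 10001
10010
00110
10110
step 4: 10001
10110
01000
10010
step 5: 00001
01110
11000
10010
step 6: 00001
11110
00000
00010
step 7: 11001
01110
00000
00010
step 8: 10001
10010
01000
00010
step 9: 10001
10010
00000
11110
step 10: 10011
10101
00010
11110
step 11: 10011
10101
00000
11001
step 12: 10011
00101
11000
01001
step 13: 10011
01101
00100
00001
step 14: 10111
00011
00000
00001
step 15: 01011
01011
00000
00001
step 16: 01011
01011
10000
11001
step 17: 01011
01001
10111
11011
step 18: 00011
10101
11111
11011
step 19: 10011
01101
01111
11011
step 20: 10011
01101
11111
00011
step 21: 10011
01101
11101
00100
step 22: 10011
01001
10011
00000
step 23: 10011
01101
11101
00100
step 24: 00011
10101
01101
00100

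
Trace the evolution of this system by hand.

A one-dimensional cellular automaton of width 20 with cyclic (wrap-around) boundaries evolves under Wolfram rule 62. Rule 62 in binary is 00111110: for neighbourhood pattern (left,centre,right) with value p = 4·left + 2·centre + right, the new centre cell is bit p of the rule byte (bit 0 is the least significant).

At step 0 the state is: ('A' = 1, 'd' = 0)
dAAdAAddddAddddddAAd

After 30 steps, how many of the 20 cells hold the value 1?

14

gen 0: dAAdAAddddAddddddAAd
gen 1: AAdAAdAddAAAddddAAdA
gen 2: ddAAdAAAAAddAddAAdAA
gen 3: AAAdAAddddAAAAAAdAAd
gen 4: AddAAdAddAAdddddAAdA
gen 5: dAAAdAAAAAdAdddAAdAA
gen 6: AAddAAddddAAAdAAdAAd
gen 7: AdAAAdAddAAddAAdAAdA
gen 8: dAAddAAAAAdAAAdAAdAA
gen 9: AAdAAAddddAAddAAdAAd
gen 10: AdAAddAddAAdAAAdAAdA
gen 11: dAAdAAAAAAdAAddAAdAA
gen 12: AAdAAdddddAAdAAAdAAd
gen 13: AdAAdAdddAAdAAddAAdA
gen 14: dAAdAAAdAAdAAdAAAdAA
gen 15: AAdAAddAAdAAdAAddAAd
gen 16: AdAAdAAAdAAdAAdAAAdA
gen 17: dAAdAAddAAdAAdAAddAA
gen 18: AAdAAdAAAdAAdAAdAAAd
gen 19: AdAAdAAddAAdAAdAAddA
gen 20: dAAdAAdAAAdAAdAAdAAA
gen 21: AAdAAdAAddAAdAAdAAdd
gen 22: AdAAdAAdAAAdAAdAAdAA
gen 23: dAAdAAdAAddAAdAAdAAd
gen 24: AAdAAdAAdAAAdAAdAAdA
gen 25: ddAAdAAdAAddAAdAAdAA
gen 26: AAAdAAdAAdAAAdAAdAAd
gen 27: AddAAdAAdAAddAAdAAdA
gen 28: dAAAdAAdAAdAAAdAAdAA
gen 29: AAddAAdAAdAAddAAdAAd
gen 30: AdAAAdAAdAAdAAAdAAdA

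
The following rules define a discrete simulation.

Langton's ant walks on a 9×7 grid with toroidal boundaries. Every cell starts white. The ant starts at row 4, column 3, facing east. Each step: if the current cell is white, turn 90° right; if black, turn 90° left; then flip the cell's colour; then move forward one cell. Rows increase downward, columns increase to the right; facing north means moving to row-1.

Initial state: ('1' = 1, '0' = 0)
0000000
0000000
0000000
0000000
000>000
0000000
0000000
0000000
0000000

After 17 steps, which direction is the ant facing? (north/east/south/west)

0) 0000000
0000000
0000000
0000000
000>000
0000000
0000000
0000000
0000000
1) 0000000
0000000
0000000
0000000
0001000
000v000
0000000
0000000
0000000
2) 0000000
0000000
0000000
0000000
0001000
00<1000
0000000
0000000
0000000
3) 0000000
0000000
0000000
0000000
00^1000
0011000
0000000
0000000
0000000
4) 0000000
0000000
0000000
0000000
001>000
0011000
0000000
0000000
0000000
5) 0000000
0000000
0000000
000^000
0010000
0011000
0000000
0000000
0000000
6) 0000000
0000000
0000000
0001>00
0010000
0011000
0000000
0000000
0000000
7) 0000000
0000000
0000000
0001100
0010v00
0011000
0000000
0000000
0000000
8) 0000000
0000000
0000000
0001100
001<100
0011000
0000000
0000000
0000000
9) 0000000
0000000
0000000
000^100
0011100
0011000
0000000
0000000
0000000
10) 0000000
0000000
0000000
00<0100
0011100
0011000
0000000
0000000
0000000
11) 0000000
0000000
00^0000
0010100
0011100
0011000
0000000
0000000
0000000
12) 0000000
0000000
001>000
0010100
0011100
0011000
0000000
0000000
0000000
13) 0000000
0000000
0011000
001v100
0011100
0011000
0000000
0000000
0000000
14) 0000000
0000000
0011000
00<1100
0011100
0011000
0000000
0000000
0000000
15) 0000000
0000000
0011000
0001100
00v1100
0011000
0000000
0000000
0000000
16) 0000000
0000000
0011000
0001100
000>100
0011000
0000000
0000000
0000000
17) 0000000
0000000
0011000
000^100
0000100
0011000
0000000
0000000
0000000

north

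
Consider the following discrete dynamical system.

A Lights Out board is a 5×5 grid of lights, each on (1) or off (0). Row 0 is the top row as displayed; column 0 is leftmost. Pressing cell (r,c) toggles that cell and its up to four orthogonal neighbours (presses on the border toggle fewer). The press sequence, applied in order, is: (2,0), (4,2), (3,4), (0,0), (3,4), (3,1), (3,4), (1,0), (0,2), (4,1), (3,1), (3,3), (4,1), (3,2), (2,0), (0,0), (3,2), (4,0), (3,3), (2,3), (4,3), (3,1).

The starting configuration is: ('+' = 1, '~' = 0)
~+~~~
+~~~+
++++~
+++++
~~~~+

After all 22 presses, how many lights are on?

[0] ~+~~~
+~~~+
++++~
+++++
~~~~+
[1] ~+~~~
~~~~+
~~++~
~++++
~~~~+
[2] ~+~~~
~~~~+
~~++~
~+~++
~++++
[3] ~+~~~
~~~~+
~~+++
~+~~~
~+++~
[4] +~~~~
+~~~+
~~+++
~+~~~
~+++~
[5] +~~~~
+~~~+
~~++~
~+~++
~++++
[6] +~~~~
+~~~+
~+++~
+~+++
~~+++
[7] +~~~~
+~~~+
~++++
+~+~~
~~++~
[8] ~~~~~
~+~~+
+++++
+~+~~
~~++~
[9] ~+++~
~++~+
+++++
+~+~~
~~++~
[10] ~+++~
~++~+
+++++
+++~~
++~+~
[11] ~+++~
~++~+
+~+++
~~~~~
+~~+~
[12] ~+++~
~++~+
+~+~+
~~+++
+~~~~
[13] ~+++~
~++~+
+~+~+
~++++
~++~~
[14] ~+++~
~++~+
+~~~+
~~~~+
~+~~~
[15] ~+++~
+++~+
~+~~+
+~~~+
~+~~~
[16] +~++~
~++~+
~+~~+
+~~~+
~+~~~
[17] +~++~
~++~+
~++~+
+++++
~++~~
[18] +~++~
~++~+
~++~+
~++++
+~+~~
[19] +~++~
~++~+
~++++
~+~~~
+~++~
[20] +~++~
~++++
~+~~~
~+~+~
+~++~
[21] +~++~
~++++
~+~~~
~+~~~
+~~~+
[22] +~++~
~++++
~~~~~
+~+~~
++~~+

12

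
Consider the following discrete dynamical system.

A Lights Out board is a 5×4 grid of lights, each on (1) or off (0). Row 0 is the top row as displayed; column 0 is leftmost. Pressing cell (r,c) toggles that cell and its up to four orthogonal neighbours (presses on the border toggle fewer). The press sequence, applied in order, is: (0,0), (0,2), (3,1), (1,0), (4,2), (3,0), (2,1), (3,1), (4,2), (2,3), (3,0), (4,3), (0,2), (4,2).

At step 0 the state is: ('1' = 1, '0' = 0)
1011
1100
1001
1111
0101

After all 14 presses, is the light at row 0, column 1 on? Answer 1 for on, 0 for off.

[0] 1011
1100
1001
1111
0101
[1] 0111
0100
1001
1111
0101
[2] 0000
0110
1001
1111
0101
[3] 0000
0110
1101
0001
0001
[4] 1000
1010
0101
0001
0001
[5] 1000
1010
0101
0011
0110
[6] 1000
1010
1101
1111
1110
[7] 1000
1110
0011
1011
1110
[8] 1000
1110
0111
0101
1010
[9] 1000
1110
0111
0111
1101
[10] 1000
1111
0100
0110
1101
[11] 1000
1111
1100
1010
0101
[12] 1000
1111
1100
1011
0110
[13] 1111
1101
1100
1011
0110
[14] 1111
1101
1100
1001
0001

1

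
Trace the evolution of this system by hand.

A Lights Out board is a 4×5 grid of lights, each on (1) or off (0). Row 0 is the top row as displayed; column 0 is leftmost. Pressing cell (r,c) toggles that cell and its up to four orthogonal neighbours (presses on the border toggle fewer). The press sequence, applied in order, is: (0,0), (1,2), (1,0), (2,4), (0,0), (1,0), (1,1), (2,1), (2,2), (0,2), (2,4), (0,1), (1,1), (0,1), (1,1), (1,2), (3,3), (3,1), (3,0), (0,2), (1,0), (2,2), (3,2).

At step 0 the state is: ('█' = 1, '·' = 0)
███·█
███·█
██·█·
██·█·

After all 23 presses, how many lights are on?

9

gen 0: ███·█
███·█
██·█·
██·█·
gen 1: ··█·█
·██·█
██·█·
██·█·
gen 2: ····█
···██
████·
██·█·
gen 3: █···█
██·██
·███·
██·█·
gen 4: █···█
██·█·
·██·█
██·██
gen 5: ·█··█
·█·█·
·██·█
██·██
gen 6: ██··█
█··█·
███·█
██·██
gen 7: █···█
·███·
█·█·█
██·██
gen 8: █···█
··██·
·█··█
█··██
gen 9: █···█
···█·
··███
█·███
gen 10: █████
··██·
··███
█·███
gen 11: █████
··███
··█··
█·██·
gen 12: ···██
·████
··█··
█·██·
gen 13: ·█·██
█··██
·██··
█·██·
gen 14: █·███
██·██
·██··
█·██·
gen 15: █████
··███
··█··
█·██·
gen 16: ██·██
·█··█
·····
█·██·
gen 17: ██·██
·█··█
···█·
█···█
gen 18: ██·██
·█··█
·█·█·
·██·█
gen 19: ██·██
·█··█
██·█·
█·█·█
gen 20: █·█·█
·██·█
██·█·
█·█·█
gen 21: ··█·█
█·█·█
·█·█·
█·█·█
gen 22: ··█·█
█···█
··█··
█···█
gen 23: ··█·█
█···█
·····
█████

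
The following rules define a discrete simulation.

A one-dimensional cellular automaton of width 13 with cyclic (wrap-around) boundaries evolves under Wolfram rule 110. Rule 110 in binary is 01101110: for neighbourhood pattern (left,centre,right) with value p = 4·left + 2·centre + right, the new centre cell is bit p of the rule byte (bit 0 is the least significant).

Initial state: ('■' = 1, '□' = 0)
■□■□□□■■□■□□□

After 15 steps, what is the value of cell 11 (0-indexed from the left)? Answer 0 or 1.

0

0) ■□■□□□■■□■□□□
1) ■■■□□■■■■■□□■
2) □□■□■■□□□■□■■
3) □■■■■■□□■■■■■
4) ■■□□□■□■■□□□■
5) □■□□■■■■■□□■■
6) ■■□■■□□□■□■■■
7) □■■■■□□■■■■□□
8) ■■□□■□■■□□■□□
9) ■■□■■■■■□■■□■
10) □■■■□□□■■■■■■
11) ■■□■□□■■□□□□■
12) □■■■□■■■□□□■■
13) ■■□■■■□■□□■■■
14) □■■■□■■■□■■□□
15) ■■□■■■□■■■■□□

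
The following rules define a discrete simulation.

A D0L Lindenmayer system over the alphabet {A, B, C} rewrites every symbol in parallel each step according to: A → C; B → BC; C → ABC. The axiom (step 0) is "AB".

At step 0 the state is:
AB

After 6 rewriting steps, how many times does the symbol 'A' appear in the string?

k=0  AB
k=1  CBC
k=2  ABCBCABC
k=3  CBCABCBCABCCBCABC
k=4  ABCBCABCCBCABCBCABCCBCABCABCBCABCCBCABC
k=5  CBCABCBCABCCBCABCABCBCABCCBCABCBCABCCBCABCABCBCABCCBCABCCBCABCBCABCCBCABCABCBCABCCBCABC
k=6  ABCBCABCCBCABCBCABCCBCABCABCBCABCCBCABCCBCABCBCABCCBCABCAB…BCBCABCCBCABCABCBCABCCBCABCCBCABCBCABCCBCABCABCBCABCCBCABC  (len 196)

39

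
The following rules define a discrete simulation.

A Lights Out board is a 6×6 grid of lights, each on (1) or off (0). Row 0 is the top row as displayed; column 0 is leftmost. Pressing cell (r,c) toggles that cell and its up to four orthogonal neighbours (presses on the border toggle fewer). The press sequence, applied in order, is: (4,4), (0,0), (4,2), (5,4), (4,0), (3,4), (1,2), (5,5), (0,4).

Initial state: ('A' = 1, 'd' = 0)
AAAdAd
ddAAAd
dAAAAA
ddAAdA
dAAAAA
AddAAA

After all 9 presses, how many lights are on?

14

[0] AAAdAd
ddAAAd
dAAAAA
ddAAdA
dAAAAA
AddAAA
[1] AAAdAd
ddAAAd
dAAAAA
ddAAAA
dAAddd
AddAdA
[2] ddAdAd
AdAAAd
dAAAAA
ddAAAA
dAAddd
AddAdA
[3] ddAdAd
AdAAAd
dAAAAA
dddAAA
dddAdd
AdAAdA
[4] ddAdAd
AdAAAd
dAAAAA
dddAAA
dddAAd
AdAdAd
[5] ddAdAd
AdAAAd
dAAAAA
AddAAA
AAdAAd
ddAdAd
[6] ddAdAd
AdAAAd
dAAAdA
Addddd
AAdAdd
ddAdAd
[7] ddddAd
AAddAd
dAdAdA
Addddd
AAdAdd
ddAdAd
[8] ddddAd
AAddAd
dAdAdA
Addddd
AAdAdA
ddAddA
[9] dddAdA
AAdddd
dAdAdA
Addddd
AAdAdA
ddAddA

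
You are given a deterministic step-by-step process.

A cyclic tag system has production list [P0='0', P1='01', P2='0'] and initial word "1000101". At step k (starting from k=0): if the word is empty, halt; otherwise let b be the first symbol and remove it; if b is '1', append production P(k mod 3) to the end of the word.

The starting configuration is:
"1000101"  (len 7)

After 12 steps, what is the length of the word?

0

gen 0: "1000101"  (len 7)
gen 1: "0001010"  (len 7)
gen 2: "001010"  (len 6)
gen 3: "01010"  (len 5)
gen 4: "1010"  (len 4)
gen 5: "01001"  (len 5)
gen 6: "1001"  (len 4)
gen 7: "0010"  (len 4)
gen 8: "010"  (len 3)
gen 9: "10"  (len 2)
gen 10: "00"  (len 2)
gen 11: "0"  (len 1)
gen 12: (halted — word empty)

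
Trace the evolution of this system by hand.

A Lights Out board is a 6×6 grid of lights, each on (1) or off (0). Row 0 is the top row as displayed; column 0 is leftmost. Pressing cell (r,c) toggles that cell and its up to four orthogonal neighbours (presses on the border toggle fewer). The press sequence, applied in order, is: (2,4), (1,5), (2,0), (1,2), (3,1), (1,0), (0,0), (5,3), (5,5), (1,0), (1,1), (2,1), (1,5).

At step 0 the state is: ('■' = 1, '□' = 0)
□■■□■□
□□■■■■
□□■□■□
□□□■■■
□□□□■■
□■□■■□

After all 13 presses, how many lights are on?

gen 0: □■■□■□
□□■■■■
□□■□■□
□□□■■■
□□□□■■
□■□■■□
gen 1: □■■□■□
□□■■□■
□□■■□■
□□□■□■
□□□□■■
□■□■■□
gen 2: □■■□■■
□□■■■□
□□■■□□
□□□■□■
□□□□■■
□■□■■□
gen 3: □■■□■■
■□■■■□
■■■■□□
■□□■□■
□□□□■■
□■□■■□
gen 4: □■□□■■
■■□□■□
■■□■□□
■□□■□■
□□□□■■
□■□■■□
gen 5: □■□□■■
■■□□■□
■□□■□□
□■■■□■
□■□□■■
□■□■■□
gen 6: ■■□□■■
□□□□■□
□□□■□□
□■■■□■
□■□□■■
□■□■■□
gen 7: □□□□■■
■□□□■□
□□□■□□
□■■■□■
□■□□■■
□■□■■□
gen 8: □□□□■■
■□□□■□
□□□■□□
□■■■□■
□■□■■■
□■■□□□
gen 9: □□□□■■
■□□□■□
□□□■□□
□■■■□■
□■□■■□
□■■□■■
gen 10: ■□□□■■
□■□□■□
■□□■□□
□■■■□■
□■□■■□
□■■□■■
gen 11: ■■□□■■
■□■□■□
■■□■□□
□■■■□■
□■□■■□
□■■□■■
gen 12: ■■□□■■
■■■□■□
□□■■□□
□□■■□■
□■□■■□
□■■□■■
gen 13: ■■□□■□
■■■□□■
□□■■□■
□□■■□■
□■□■■□
□■■□■■

20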